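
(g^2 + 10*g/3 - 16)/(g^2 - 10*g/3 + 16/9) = 3*(g + 6)/(3*g - 2)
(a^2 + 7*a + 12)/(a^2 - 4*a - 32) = (a + 3)/(a - 8)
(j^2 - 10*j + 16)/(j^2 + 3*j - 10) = (j - 8)/(j + 5)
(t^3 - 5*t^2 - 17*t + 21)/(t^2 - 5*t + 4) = (t^2 - 4*t - 21)/(t - 4)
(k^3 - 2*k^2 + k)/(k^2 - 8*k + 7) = k*(k - 1)/(k - 7)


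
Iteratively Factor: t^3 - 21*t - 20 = (t + 1)*(t^2 - t - 20) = (t + 1)*(t + 4)*(t - 5)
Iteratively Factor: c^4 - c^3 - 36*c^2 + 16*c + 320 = (c + 4)*(c^3 - 5*c^2 - 16*c + 80) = (c - 5)*(c + 4)*(c^2 - 16) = (c - 5)*(c + 4)^2*(c - 4)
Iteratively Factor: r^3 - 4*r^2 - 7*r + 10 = (r + 2)*(r^2 - 6*r + 5) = (r - 5)*(r + 2)*(r - 1)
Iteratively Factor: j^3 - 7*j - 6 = (j + 2)*(j^2 - 2*j - 3) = (j - 3)*(j + 2)*(j + 1)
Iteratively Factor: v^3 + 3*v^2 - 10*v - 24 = (v + 2)*(v^2 + v - 12) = (v + 2)*(v + 4)*(v - 3)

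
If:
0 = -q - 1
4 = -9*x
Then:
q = -1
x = -4/9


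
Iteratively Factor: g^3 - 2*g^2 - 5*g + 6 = (g - 1)*(g^2 - g - 6) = (g - 3)*(g - 1)*(g + 2)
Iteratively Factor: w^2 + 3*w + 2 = (w + 1)*(w + 2)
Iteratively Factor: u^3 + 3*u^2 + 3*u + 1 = (u + 1)*(u^2 + 2*u + 1) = (u + 1)^2*(u + 1)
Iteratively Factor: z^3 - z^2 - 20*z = (z - 5)*(z^2 + 4*z) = (z - 5)*(z + 4)*(z)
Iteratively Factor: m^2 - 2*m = (m)*(m - 2)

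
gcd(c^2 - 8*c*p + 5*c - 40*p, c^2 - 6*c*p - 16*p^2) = -c + 8*p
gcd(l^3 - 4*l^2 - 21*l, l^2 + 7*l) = l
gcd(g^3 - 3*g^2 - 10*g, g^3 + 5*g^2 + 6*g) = g^2 + 2*g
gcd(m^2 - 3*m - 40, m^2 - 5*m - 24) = m - 8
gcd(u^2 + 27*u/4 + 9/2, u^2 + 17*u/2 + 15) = u + 6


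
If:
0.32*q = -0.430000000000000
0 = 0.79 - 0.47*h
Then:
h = 1.68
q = -1.34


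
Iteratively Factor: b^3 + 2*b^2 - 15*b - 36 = (b + 3)*(b^2 - b - 12) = (b + 3)^2*(b - 4)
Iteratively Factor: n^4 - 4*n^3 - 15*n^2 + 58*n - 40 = (n + 4)*(n^3 - 8*n^2 + 17*n - 10) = (n - 5)*(n + 4)*(n^2 - 3*n + 2) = (n - 5)*(n - 2)*(n + 4)*(n - 1)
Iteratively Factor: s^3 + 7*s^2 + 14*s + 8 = (s + 4)*(s^2 + 3*s + 2) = (s + 1)*(s + 4)*(s + 2)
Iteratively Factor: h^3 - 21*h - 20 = (h + 4)*(h^2 - 4*h - 5) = (h - 5)*(h + 4)*(h + 1)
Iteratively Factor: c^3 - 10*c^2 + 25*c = (c)*(c^2 - 10*c + 25) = c*(c - 5)*(c - 5)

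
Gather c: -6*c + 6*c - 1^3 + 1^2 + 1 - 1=0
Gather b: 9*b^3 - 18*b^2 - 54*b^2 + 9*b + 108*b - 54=9*b^3 - 72*b^2 + 117*b - 54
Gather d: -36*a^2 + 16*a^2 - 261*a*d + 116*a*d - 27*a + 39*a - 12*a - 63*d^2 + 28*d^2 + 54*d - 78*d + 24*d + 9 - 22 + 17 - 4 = -20*a^2 - 145*a*d - 35*d^2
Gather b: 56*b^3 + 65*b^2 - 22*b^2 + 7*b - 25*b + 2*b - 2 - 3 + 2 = 56*b^3 + 43*b^2 - 16*b - 3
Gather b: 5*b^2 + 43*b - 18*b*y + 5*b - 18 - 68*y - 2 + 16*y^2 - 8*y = 5*b^2 + b*(48 - 18*y) + 16*y^2 - 76*y - 20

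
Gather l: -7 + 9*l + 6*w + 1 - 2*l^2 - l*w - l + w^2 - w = -2*l^2 + l*(8 - w) + w^2 + 5*w - 6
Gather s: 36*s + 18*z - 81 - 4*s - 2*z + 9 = 32*s + 16*z - 72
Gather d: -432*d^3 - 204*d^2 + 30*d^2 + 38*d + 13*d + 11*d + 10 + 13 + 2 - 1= -432*d^3 - 174*d^2 + 62*d + 24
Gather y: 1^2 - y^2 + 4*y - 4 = -y^2 + 4*y - 3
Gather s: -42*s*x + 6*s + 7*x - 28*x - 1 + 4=s*(6 - 42*x) - 21*x + 3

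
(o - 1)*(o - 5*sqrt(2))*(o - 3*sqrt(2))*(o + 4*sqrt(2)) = o^4 - 4*sqrt(2)*o^3 - o^3 - 34*o^2 + 4*sqrt(2)*o^2 + 34*o + 120*sqrt(2)*o - 120*sqrt(2)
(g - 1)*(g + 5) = g^2 + 4*g - 5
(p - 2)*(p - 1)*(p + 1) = p^3 - 2*p^2 - p + 2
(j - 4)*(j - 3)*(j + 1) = j^3 - 6*j^2 + 5*j + 12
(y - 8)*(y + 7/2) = y^2 - 9*y/2 - 28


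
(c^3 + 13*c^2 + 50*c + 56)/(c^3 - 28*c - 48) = (c + 7)/(c - 6)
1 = 1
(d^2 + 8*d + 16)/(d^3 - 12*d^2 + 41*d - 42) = (d^2 + 8*d + 16)/(d^3 - 12*d^2 + 41*d - 42)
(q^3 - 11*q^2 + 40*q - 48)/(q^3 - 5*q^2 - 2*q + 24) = (q - 4)/(q + 2)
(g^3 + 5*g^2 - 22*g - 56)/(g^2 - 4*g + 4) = (g^3 + 5*g^2 - 22*g - 56)/(g^2 - 4*g + 4)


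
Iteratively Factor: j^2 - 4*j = (j)*(j - 4)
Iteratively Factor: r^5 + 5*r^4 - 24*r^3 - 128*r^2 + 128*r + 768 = (r + 4)*(r^4 + r^3 - 28*r^2 - 16*r + 192) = (r - 4)*(r + 4)*(r^3 + 5*r^2 - 8*r - 48) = (r - 4)*(r + 4)^2*(r^2 + r - 12) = (r - 4)*(r + 4)^3*(r - 3)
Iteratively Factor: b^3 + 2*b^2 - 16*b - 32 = (b + 2)*(b^2 - 16) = (b + 2)*(b + 4)*(b - 4)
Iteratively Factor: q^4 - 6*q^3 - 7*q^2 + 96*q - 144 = (q - 3)*(q^3 - 3*q^2 - 16*q + 48) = (q - 4)*(q - 3)*(q^2 + q - 12) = (q - 4)*(q - 3)^2*(q + 4)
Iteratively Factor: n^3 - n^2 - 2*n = (n + 1)*(n^2 - 2*n) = n*(n + 1)*(n - 2)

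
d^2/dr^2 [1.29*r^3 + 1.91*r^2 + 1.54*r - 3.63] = 7.74*r + 3.82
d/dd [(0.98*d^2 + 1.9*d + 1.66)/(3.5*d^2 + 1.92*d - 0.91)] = (-4.7684*d^2 - 13.4036*d - 4.9162)/(12.25*d^4 + 13.44*d^3 - 2.6836*d^2 - 3.4944*d + 0.8281)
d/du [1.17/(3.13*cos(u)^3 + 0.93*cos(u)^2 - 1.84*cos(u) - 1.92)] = (10.9863*cos(u)^2 + 2.1762*cos(u) - 2.1528)*sin(u)/(3.13*cos(u)^3 + 0.93*cos(u)^2 - 1.84*cos(u) - 1.92)^2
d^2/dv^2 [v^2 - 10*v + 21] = 2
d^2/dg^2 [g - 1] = 0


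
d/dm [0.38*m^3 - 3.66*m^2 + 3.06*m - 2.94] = 1.14*m^2 - 7.32*m + 3.06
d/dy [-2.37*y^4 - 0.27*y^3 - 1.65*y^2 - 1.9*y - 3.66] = -9.48*y^3 - 0.81*y^2 - 3.3*y - 1.9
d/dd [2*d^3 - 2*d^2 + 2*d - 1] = 6*d^2 - 4*d + 2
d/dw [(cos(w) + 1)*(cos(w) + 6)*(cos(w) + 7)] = (3*sin(w)^2 - 28*cos(w) - 58)*sin(w)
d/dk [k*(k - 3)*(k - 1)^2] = 4*k^3 - 15*k^2 + 14*k - 3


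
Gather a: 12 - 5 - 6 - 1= 0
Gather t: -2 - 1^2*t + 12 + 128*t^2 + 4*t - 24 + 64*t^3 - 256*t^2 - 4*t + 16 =64*t^3 - 128*t^2 - t + 2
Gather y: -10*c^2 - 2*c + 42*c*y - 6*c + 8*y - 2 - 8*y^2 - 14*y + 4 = -10*c^2 - 8*c - 8*y^2 + y*(42*c - 6) + 2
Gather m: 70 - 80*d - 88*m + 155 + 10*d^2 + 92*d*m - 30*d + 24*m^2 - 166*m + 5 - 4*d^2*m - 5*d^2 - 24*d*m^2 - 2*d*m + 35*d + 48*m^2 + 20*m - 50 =5*d^2 - 75*d + m^2*(72 - 24*d) + m*(-4*d^2 + 90*d - 234) + 180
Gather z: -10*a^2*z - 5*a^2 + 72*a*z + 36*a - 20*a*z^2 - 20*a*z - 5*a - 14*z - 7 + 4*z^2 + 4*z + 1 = -5*a^2 + 31*a + z^2*(4 - 20*a) + z*(-10*a^2 + 52*a - 10) - 6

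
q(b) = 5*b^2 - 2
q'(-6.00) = -60.00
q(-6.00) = 178.00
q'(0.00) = 0.00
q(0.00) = -2.00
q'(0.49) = 4.90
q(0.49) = -0.80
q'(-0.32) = -3.20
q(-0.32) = -1.49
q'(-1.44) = -14.40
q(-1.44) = 8.37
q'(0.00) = 0.00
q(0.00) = -2.00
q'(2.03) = 20.30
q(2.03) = 18.60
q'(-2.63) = -26.30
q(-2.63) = 32.58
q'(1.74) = 17.40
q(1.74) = 13.14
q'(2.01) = 20.10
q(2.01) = 18.20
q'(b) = 10*b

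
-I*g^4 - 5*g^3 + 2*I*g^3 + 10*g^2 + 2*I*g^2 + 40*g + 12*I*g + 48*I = (g - 4)*(g + 2)*(g - 6*I)*(-I*g + 1)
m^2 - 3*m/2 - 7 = (m - 7/2)*(m + 2)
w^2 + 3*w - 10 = (w - 2)*(w + 5)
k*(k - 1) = k^2 - k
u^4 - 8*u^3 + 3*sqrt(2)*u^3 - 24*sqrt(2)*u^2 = u^2*(u - 8)*(u + 3*sqrt(2))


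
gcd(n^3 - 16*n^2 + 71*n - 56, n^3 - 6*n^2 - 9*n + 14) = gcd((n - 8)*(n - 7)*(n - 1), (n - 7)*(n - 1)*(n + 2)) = n^2 - 8*n + 7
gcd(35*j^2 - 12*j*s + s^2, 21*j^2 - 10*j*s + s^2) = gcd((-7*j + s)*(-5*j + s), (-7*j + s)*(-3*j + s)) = -7*j + s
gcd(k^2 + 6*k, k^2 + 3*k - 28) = 1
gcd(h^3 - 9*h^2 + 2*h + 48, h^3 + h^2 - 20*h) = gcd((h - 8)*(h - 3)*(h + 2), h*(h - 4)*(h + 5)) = 1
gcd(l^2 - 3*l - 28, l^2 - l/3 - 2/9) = 1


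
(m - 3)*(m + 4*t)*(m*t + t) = m^3*t + 4*m^2*t^2 - 2*m^2*t - 8*m*t^2 - 3*m*t - 12*t^2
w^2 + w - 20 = (w - 4)*(w + 5)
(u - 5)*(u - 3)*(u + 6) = u^3 - 2*u^2 - 33*u + 90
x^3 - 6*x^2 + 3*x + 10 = (x - 5)*(x - 2)*(x + 1)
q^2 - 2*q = q*(q - 2)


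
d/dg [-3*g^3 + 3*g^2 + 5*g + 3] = -9*g^2 + 6*g + 5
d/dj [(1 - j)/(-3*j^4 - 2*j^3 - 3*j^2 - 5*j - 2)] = (3*j^4 + 2*j^3 + 3*j^2 + 5*j - (j - 1)*(12*j^3 + 6*j^2 + 6*j + 5) + 2)/(3*j^4 + 2*j^3 + 3*j^2 + 5*j + 2)^2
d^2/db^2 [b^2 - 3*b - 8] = 2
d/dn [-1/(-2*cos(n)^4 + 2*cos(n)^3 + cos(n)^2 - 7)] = 2*(4*cos(n)^2 - 3*cos(n) - 1)*sin(n)*cos(n)/(2*cos(n)^4 - 2*cos(n)^3 - cos(n)^2 + 7)^2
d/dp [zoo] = 0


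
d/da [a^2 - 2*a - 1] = 2*a - 2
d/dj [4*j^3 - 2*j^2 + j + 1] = 12*j^2 - 4*j + 1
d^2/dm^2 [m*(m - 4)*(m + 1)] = 6*m - 6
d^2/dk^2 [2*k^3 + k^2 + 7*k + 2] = 12*k + 2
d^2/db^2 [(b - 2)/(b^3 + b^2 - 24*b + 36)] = 6*(b^2 + 3*b + 9)/(b^6 + 9*b^5 - 27*b^4 - 297*b^3 + 486*b^2 + 2916*b - 5832)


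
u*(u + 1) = u^2 + u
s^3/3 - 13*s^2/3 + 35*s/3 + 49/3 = (s/3 + 1/3)*(s - 7)^2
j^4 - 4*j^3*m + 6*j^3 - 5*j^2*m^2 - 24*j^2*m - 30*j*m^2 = j*(j + 6)*(j - 5*m)*(j + m)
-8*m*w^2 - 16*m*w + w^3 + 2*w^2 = w*(-8*m + w)*(w + 2)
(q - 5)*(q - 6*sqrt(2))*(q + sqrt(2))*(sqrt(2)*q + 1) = sqrt(2)*q^4 - 9*q^3 - 5*sqrt(2)*q^3 - 17*sqrt(2)*q^2 + 45*q^2 - 12*q + 85*sqrt(2)*q + 60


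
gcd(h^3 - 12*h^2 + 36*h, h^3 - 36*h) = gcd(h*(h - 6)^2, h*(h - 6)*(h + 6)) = h^2 - 6*h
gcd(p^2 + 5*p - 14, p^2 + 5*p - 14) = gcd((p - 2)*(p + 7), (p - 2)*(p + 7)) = p^2 + 5*p - 14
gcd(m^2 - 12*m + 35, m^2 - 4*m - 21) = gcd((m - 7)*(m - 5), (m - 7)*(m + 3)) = m - 7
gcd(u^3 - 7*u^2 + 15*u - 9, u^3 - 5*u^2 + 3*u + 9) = u^2 - 6*u + 9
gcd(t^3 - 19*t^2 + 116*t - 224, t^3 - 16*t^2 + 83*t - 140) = t^2 - 11*t + 28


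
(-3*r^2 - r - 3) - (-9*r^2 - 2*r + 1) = 6*r^2 + r - 4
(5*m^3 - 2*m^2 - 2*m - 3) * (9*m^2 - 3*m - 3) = 45*m^5 - 33*m^4 - 27*m^3 - 15*m^2 + 15*m + 9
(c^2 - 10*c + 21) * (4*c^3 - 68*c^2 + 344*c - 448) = 4*c^5 - 108*c^4 + 1108*c^3 - 5316*c^2 + 11704*c - 9408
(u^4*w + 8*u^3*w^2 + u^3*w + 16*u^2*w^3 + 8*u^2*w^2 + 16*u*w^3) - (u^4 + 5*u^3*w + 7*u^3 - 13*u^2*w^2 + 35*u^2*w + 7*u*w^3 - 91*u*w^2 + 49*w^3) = u^4*w - u^4 + 8*u^3*w^2 - 4*u^3*w - 7*u^3 + 16*u^2*w^3 + 21*u^2*w^2 - 35*u^2*w + 9*u*w^3 + 91*u*w^2 - 49*w^3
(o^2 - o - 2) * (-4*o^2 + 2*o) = -4*o^4 + 6*o^3 + 6*o^2 - 4*o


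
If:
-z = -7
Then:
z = 7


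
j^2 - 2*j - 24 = (j - 6)*(j + 4)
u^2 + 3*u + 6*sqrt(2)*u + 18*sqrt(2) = (u + 3)*(u + 6*sqrt(2))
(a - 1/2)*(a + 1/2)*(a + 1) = a^3 + a^2 - a/4 - 1/4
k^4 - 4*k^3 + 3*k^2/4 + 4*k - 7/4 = (k - 7/2)*(k - 1)*(k - 1/2)*(k + 1)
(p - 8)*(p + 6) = p^2 - 2*p - 48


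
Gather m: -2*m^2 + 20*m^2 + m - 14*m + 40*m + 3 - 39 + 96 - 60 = 18*m^2 + 27*m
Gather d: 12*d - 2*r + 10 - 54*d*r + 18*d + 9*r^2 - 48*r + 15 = d*(30 - 54*r) + 9*r^2 - 50*r + 25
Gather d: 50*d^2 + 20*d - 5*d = 50*d^2 + 15*d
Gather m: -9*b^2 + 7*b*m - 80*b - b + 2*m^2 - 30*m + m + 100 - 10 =-9*b^2 - 81*b + 2*m^2 + m*(7*b - 29) + 90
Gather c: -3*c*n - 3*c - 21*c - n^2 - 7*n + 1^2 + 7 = c*(-3*n - 24) - n^2 - 7*n + 8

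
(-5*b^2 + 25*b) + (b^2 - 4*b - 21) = -4*b^2 + 21*b - 21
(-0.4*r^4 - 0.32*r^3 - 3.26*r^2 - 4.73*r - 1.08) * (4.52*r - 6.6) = -1.808*r^5 + 1.1936*r^4 - 12.6232*r^3 + 0.136399999999998*r^2 + 26.3364*r + 7.128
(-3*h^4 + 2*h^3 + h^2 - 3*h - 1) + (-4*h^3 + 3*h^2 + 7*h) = -3*h^4 - 2*h^3 + 4*h^2 + 4*h - 1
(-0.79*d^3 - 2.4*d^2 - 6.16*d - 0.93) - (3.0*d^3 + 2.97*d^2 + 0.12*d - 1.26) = -3.79*d^3 - 5.37*d^2 - 6.28*d + 0.33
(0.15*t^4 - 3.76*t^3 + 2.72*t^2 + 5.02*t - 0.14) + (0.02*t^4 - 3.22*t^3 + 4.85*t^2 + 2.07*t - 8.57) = 0.17*t^4 - 6.98*t^3 + 7.57*t^2 + 7.09*t - 8.71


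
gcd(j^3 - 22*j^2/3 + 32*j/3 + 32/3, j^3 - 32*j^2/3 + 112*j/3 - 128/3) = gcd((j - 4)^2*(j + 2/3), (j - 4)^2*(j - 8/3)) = j^2 - 8*j + 16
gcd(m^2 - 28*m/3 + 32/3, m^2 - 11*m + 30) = 1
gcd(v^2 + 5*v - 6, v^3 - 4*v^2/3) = 1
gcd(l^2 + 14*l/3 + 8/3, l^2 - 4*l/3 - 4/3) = l + 2/3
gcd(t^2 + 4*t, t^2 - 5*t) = t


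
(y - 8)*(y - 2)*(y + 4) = y^3 - 6*y^2 - 24*y + 64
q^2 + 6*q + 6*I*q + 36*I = (q + 6)*(q + 6*I)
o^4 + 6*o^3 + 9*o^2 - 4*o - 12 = (o - 1)*(o + 2)^2*(o + 3)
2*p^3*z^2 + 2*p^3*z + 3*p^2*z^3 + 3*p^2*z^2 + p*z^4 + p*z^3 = z*(p + z)*(2*p + z)*(p*z + p)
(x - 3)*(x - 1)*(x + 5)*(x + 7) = x^4 + 8*x^3 - 10*x^2 - 104*x + 105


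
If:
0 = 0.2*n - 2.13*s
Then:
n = 10.65*s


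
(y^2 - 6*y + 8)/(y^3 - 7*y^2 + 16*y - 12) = (y - 4)/(y^2 - 5*y + 6)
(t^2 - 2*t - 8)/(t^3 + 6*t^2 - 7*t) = (t^2 - 2*t - 8)/(t*(t^2 + 6*t - 7))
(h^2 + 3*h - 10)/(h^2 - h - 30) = (h - 2)/(h - 6)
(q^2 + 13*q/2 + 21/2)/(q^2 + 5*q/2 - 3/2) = (2*q + 7)/(2*q - 1)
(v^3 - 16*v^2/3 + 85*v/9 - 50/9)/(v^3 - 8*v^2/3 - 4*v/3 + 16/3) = (9*v^2 - 30*v + 25)/(3*(3*v^2 - 2*v - 8))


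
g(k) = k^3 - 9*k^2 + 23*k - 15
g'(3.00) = -4.00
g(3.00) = 0.00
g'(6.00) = 23.00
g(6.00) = 15.00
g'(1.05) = 7.41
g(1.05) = 0.39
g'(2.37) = -2.81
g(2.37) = 2.27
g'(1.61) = 1.80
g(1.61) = 2.87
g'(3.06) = -3.99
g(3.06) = -0.24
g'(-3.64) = 128.27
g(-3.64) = -266.19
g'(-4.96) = 186.08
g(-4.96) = -472.52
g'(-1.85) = 66.57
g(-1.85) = -94.68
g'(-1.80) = 65.12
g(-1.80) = -91.39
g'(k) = 3*k^2 - 18*k + 23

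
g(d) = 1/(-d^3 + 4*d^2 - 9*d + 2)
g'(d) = (3*d^2 - 8*d + 9)/(-d^3 + 4*d^2 - 9*d + 2)^2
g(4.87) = -0.02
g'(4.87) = 0.01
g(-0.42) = 0.15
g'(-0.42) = 0.30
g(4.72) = -0.02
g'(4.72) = 0.01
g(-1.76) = 0.03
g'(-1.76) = 0.03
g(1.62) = -0.16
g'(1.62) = 0.10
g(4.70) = -0.02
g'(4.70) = 0.01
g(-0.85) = 0.08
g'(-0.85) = 0.10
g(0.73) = -0.35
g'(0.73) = 0.60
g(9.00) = 0.00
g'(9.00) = 0.00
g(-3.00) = 0.01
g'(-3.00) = 0.01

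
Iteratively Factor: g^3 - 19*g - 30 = (g + 3)*(g^2 - 3*g - 10) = (g - 5)*(g + 3)*(g + 2)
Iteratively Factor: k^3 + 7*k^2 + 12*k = (k + 3)*(k^2 + 4*k) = (k + 3)*(k + 4)*(k)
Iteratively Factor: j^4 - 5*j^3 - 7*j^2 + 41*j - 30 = (j - 2)*(j^3 - 3*j^2 - 13*j + 15) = (j - 5)*(j - 2)*(j^2 + 2*j - 3) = (j - 5)*(j - 2)*(j + 3)*(j - 1)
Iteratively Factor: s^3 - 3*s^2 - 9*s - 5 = (s + 1)*(s^2 - 4*s - 5) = (s + 1)^2*(s - 5)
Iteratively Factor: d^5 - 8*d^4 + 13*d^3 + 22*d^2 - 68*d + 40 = (d - 2)*(d^4 - 6*d^3 + d^2 + 24*d - 20) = (d - 2)*(d - 1)*(d^3 - 5*d^2 - 4*d + 20) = (d - 2)^2*(d - 1)*(d^2 - 3*d - 10) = (d - 5)*(d - 2)^2*(d - 1)*(d + 2)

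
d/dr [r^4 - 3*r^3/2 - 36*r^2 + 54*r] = 4*r^3 - 9*r^2/2 - 72*r + 54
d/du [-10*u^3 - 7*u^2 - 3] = 2*u*(-15*u - 7)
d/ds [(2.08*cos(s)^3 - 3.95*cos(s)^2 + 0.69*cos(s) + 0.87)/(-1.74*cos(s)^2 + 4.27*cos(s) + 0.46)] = (3.6192*cos(s)^4 - 17.7632*cos(s)^3 + 12.7955*cos(s)^2 + 0.6064*cos(s) + 3.3975)*sin(s)/(3.0276*cos(s)^4 - 14.8596*cos(s)^3 + 16.6321*cos(s)^2 + 3.9284*cos(s) + 0.2116)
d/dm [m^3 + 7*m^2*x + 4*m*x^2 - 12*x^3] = 3*m^2 + 14*m*x + 4*x^2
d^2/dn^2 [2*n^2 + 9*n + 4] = 4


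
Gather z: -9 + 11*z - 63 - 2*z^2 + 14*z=-2*z^2 + 25*z - 72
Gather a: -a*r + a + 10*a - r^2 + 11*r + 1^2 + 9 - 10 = a*(11 - r) - r^2 + 11*r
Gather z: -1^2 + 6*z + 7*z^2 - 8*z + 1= 7*z^2 - 2*z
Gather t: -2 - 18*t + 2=-18*t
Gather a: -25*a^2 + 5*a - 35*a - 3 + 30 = -25*a^2 - 30*a + 27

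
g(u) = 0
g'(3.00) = 0.00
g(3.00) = 0.00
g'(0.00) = 0.00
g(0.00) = 0.00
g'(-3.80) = 0.00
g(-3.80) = 0.00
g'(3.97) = 0.00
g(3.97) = 0.00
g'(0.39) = 0.00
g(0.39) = 0.00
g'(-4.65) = 0.00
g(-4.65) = 0.00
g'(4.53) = 0.00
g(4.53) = 0.00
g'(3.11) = 0.00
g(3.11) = 0.00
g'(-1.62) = 0.00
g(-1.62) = 0.00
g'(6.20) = 0.00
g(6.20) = 0.00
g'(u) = 0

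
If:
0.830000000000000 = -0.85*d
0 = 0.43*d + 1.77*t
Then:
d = -0.98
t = 0.24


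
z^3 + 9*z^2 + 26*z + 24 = (z + 2)*(z + 3)*(z + 4)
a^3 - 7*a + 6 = (a - 2)*(a - 1)*(a + 3)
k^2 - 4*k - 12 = (k - 6)*(k + 2)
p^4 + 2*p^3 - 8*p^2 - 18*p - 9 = (p - 3)*(p + 1)^2*(p + 3)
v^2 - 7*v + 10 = (v - 5)*(v - 2)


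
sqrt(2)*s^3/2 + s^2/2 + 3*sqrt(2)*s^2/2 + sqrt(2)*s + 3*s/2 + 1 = (s + 1)*(s + 2)*(sqrt(2)*s/2 + 1/2)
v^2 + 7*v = v*(v + 7)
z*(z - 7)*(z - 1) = z^3 - 8*z^2 + 7*z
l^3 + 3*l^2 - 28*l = l*(l - 4)*(l + 7)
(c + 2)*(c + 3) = c^2 + 5*c + 6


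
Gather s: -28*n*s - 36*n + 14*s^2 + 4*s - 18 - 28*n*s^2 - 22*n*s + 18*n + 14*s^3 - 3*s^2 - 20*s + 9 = -18*n + 14*s^3 + s^2*(11 - 28*n) + s*(-50*n - 16) - 9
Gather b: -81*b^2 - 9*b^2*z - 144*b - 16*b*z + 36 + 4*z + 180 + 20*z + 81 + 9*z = b^2*(-9*z - 81) + b*(-16*z - 144) + 33*z + 297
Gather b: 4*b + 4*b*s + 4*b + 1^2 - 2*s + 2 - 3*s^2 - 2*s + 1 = b*(4*s + 8) - 3*s^2 - 4*s + 4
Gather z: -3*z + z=-2*z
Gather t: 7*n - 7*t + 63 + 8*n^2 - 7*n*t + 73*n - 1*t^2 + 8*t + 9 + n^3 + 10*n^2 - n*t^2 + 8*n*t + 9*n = n^3 + 18*n^2 + 89*n + t^2*(-n - 1) + t*(n + 1) + 72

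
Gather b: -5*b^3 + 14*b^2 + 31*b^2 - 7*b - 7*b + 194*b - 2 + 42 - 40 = -5*b^3 + 45*b^2 + 180*b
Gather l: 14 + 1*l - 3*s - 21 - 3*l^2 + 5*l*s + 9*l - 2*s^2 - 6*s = -3*l^2 + l*(5*s + 10) - 2*s^2 - 9*s - 7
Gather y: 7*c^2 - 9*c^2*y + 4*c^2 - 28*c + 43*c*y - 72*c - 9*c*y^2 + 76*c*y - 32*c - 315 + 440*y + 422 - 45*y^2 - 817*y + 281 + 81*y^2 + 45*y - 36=11*c^2 - 132*c + y^2*(36 - 9*c) + y*(-9*c^2 + 119*c - 332) + 352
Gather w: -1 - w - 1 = -w - 2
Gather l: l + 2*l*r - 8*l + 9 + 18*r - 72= l*(2*r - 7) + 18*r - 63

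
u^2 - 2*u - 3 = (u - 3)*(u + 1)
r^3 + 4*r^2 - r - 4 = (r - 1)*(r + 1)*(r + 4)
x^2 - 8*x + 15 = (x - 5)*(x - 3)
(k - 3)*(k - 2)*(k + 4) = k^3 - k^2 - 14*k + 24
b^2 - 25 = (b - 5)*(b + 5)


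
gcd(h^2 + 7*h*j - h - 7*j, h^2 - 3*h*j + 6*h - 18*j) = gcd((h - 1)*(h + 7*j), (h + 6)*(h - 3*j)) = 1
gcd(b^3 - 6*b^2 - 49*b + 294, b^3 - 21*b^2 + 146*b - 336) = b^2 - 13*b + 42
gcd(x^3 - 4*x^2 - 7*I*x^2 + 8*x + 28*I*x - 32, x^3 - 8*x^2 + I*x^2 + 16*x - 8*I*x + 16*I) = x^2 + x*(-4 + I) - 4*I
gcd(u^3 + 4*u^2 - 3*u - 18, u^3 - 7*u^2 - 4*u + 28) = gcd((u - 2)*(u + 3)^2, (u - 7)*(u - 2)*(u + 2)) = u - 2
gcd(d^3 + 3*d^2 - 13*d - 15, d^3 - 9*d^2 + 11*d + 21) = d^2 - 2*d - 3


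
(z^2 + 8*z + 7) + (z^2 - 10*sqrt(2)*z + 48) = 2*z^2 - 10*sqrt(2)*z + 8*z + 55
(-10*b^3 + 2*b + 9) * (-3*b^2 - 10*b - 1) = 30*b^5 + 100*b^4 + 4*b^3 - 47*b^2 - 92*b - 9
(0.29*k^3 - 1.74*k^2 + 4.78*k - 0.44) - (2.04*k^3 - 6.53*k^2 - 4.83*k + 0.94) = -1.75*k^3 + 4.79*k^2 + 9.61*k - 1.38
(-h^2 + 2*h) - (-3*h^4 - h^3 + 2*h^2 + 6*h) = 3*h^4 + h^3 - 3*h^2 - 4*h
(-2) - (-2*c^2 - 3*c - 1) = 2*c^2 + 3*c - 1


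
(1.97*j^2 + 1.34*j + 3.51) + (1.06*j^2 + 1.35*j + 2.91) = 3.03*j^2 + 2.69*j + 6.42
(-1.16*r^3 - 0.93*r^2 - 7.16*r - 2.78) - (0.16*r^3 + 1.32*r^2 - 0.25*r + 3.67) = -1.32*r^3 - 2.25*r^2 - 6.91*r - 6.45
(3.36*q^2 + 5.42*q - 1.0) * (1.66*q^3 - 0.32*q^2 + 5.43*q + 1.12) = 5.5776*q^5 + 7.922*q^4 + 14.8504*q^3 + 33.5138*q^2 + 0.640400000000001*q - 1.12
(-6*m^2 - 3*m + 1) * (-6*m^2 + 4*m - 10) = 36*m^4 - 6*m^3 + 42*m^2 + 34*m - 10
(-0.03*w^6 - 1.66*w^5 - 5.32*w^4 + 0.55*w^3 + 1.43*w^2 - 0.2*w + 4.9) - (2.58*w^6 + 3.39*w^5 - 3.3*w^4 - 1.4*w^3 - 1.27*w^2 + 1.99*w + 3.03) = -2.61*w^6 - 5.05*w^5 - 2.02*w^4 + 1.95*w^3 + 2.7*w^2 - 2.19*w + 1.87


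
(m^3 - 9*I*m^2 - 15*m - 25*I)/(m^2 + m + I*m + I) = (m^2 - 10*I*m - 25)/(m + 1)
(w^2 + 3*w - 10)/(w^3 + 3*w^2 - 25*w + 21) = (w^2 + 3*w - 10)/(w^3 + 3*w^2 - 25*w + 21)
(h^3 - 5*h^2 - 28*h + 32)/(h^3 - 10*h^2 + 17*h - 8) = (h + 4)/(h - 1)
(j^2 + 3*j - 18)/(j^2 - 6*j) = (j^2 + 3*j - 18)/(j*(j - 6))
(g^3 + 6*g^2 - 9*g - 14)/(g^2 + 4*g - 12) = (g^2 + 8*g + 7)/(g + 6)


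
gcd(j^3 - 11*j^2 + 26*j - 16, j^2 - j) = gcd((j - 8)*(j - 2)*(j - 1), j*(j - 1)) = j - 1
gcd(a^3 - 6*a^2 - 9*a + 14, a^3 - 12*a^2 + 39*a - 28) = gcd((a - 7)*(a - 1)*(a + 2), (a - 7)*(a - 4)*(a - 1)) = a^2 - 8*a + 7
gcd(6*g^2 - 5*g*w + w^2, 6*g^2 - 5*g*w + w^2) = 6*g^2 - 5*g*w + w^2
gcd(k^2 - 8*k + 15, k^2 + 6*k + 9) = 1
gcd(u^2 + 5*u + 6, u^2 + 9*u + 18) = u + 3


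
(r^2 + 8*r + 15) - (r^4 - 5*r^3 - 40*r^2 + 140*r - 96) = -r^4 + 5*r^3 + 41*r^2 - 132*r + 111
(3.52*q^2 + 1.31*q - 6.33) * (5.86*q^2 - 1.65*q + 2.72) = 20.6272*q^4 + 1.8686*q^3 - 29.6809*q^2 + 14.0077*q - 17.2176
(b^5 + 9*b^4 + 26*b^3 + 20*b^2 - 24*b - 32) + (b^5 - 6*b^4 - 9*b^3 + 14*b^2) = 2*b^5 + 3*b^4 + 17*b^3 + 34*b^2 - 24*b - 32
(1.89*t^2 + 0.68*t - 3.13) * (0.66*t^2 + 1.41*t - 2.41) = 1.2474*t^4 + 3.1137*t^3 - 5.6619*t^2 - 6.0521*t + 7.5433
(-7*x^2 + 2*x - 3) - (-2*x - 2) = -7*x^2 + 4*x - 1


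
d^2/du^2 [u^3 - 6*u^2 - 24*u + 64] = 6*u - 12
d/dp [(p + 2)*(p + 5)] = 2*p + 7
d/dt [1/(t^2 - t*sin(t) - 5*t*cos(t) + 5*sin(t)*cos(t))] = (-5*t*sin(t) + t*cos(t) - 2*t + sin(t) + 5*cos(t) - 5*cos(2*t))/((t - sin(t))^2*(t - 5*cos(t))^2)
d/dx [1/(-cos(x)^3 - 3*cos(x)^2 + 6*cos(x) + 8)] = 3*(sin(x)^2 - 2*cos(x) + 1)*sin(x)/(cos(x)^3 + 3*cos(x)^2 - 6*cos(x) - 8)^2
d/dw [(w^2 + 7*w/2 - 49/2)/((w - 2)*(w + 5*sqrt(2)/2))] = ((w - 2)*(2*w + 5*sqrt(2))*(4*w + 7) + 2*(w - 2)*(-2*w^2 - 7*w + 49) + (2*w + 5*sqrt(2))*(-2*w^2 - 7*w + 49))/((w - 2)^2*(2*w + 5*sqrt(2))^2)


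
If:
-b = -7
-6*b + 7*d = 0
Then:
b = 7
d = 6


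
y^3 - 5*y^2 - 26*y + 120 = (y - 6)*(y - 4)*(y + 5)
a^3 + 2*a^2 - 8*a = a*(a - 2)*(a + 4)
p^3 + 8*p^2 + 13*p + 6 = (p + 1)^2*(p + 6)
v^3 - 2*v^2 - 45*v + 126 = (v - 6)*(v - 3)*(v + 7)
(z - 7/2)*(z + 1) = z^2 - 5*z/2 - 7/2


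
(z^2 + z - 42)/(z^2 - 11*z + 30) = (z + 7)/(z - 5)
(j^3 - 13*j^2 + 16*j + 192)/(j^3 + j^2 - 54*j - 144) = (j - 8)/(j + 6)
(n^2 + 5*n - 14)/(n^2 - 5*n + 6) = (n + 7)/(n - 3)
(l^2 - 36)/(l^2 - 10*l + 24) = (l + 6)/(l - 4)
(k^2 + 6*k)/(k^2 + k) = (k + 6)/(k + 1)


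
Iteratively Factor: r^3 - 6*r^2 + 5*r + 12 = (r - 3)*(r^2 - 3*r - 4) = (r - 4)*(r - 3)*(r + 1)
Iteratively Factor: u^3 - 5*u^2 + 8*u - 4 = (u - 2)*(u^2 - 3*u + 2) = (u - 2)^2*(u - 1)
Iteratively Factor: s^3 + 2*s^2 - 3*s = (s + 3)*(s^2 - s) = (s - 1)*(s + 3)*(s)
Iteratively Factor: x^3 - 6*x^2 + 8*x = (x - 4)*(x^2 - 2*x) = (x - 4)*(x - 2)*(x)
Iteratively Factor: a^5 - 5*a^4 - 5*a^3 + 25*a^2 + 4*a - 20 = (a - 1)*(a^4 - 4*a^3 - 9*a^2 + 16*a + 20) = (a - 1)*(a + 1)*(a^3 - 5*a^2 - 4*a + 20) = (a - 2)*(a - 1)*(a + 1)*(a^2 - 3*a - 10) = (a - 2)*(a - 1)*(a + 1)*(a + 2)*(a - 5)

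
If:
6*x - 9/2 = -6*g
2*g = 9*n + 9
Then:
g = 3/4 - x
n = -2*x/9 - 5/6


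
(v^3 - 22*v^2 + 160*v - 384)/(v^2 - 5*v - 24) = (v^2 - 14*v + 48)/(v + 3)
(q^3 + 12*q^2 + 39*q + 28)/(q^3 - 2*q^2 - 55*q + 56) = (q^2 + 5*q + 4)/(q^2 - 9*q + 8)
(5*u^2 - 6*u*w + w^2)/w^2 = 5*u^2/w^2 - 6*u/w + 1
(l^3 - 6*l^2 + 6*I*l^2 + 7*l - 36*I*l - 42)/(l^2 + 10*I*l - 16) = (l^3 + 6*l^2*(-1 + I) + l*(7 - 36*I) - 42)/(l^2 + 10*I*l - 16)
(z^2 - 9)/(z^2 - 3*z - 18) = (z - 3)/(z - 6)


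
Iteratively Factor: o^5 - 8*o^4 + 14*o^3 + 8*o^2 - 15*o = (o - 1)*(o^4 - 7*o^3 + 7*o^2 + 15*o) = o*(o - 1)*(o^3 - 7*o^2 + 7*o + 15) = o*(o - 3)*(o - 1)*(o^2 - 4*o - 5) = o*(o - 3)*(o - 1)*(o + 1)*(o - 5)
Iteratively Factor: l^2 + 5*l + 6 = (l + 3)*(l + 2)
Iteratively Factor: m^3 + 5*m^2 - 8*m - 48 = (m + 4)*(m^2 + m - 12) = (m - 3)*(m + 4)*(m + 4)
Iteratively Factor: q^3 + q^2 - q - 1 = (q + 1)*(q^2 - 1) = (q - 1)*(q + 1)*(q + 1)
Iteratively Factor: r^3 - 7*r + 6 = (r - 1)*(r^2 + r - 6) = (r - 2)*(r - 1)*(r + 3)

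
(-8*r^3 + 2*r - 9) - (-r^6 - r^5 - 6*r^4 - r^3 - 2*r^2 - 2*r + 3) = r^6 + r^5 + 6*r^4 - 7*r^3 + 2*r^2 + 4*r - 12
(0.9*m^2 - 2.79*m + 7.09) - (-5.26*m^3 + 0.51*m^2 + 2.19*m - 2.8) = 5.26*m^3 + 0.39*m^2 - 4.98*m + 9.89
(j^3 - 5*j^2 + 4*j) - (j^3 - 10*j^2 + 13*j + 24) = 5*j^2 - 9*j - 24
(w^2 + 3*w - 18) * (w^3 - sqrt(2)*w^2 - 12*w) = w^5 - sqrt(2)*w^4 + 3*w^4 - 30*w^3 - 3*sqrt(2)*w^3 - 36*w^2 + 18*sqrt(2)*w^2 + 216*w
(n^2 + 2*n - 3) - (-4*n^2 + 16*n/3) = 5*n^2 - 10*n/3 - 3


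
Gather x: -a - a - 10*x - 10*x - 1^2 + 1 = -2*a - 20*x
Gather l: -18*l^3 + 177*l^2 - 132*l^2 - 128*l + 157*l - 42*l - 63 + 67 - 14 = -18*l^3 + 45*l^2 - 13*l - 10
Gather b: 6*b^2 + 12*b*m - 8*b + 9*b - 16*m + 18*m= 6*b^2 + b*(12*m + 1) + 2*m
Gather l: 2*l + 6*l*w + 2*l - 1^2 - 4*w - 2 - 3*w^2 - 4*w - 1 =l*(6*w + 4) - 3*w^2 - 8*w - 4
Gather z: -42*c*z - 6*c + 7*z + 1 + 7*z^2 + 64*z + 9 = -6*c + 7*z^2 + z*(71 - 42*c) + 10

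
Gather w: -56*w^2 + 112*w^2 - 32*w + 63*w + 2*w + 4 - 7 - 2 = 56*w^2 + 33*w - 5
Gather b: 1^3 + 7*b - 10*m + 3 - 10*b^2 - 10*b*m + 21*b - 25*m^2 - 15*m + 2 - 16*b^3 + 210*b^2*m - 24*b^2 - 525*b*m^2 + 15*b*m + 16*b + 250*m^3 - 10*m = -16*b^3 + b^2*(210*m - 34) + b*(-525*m^2 + 5*m + 44) + 250*m^3 - 25*m^2 - 35*m + 6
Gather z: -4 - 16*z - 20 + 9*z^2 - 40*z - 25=9*z^2 - 56*z - 49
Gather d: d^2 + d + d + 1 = d^2 + 2*d + 1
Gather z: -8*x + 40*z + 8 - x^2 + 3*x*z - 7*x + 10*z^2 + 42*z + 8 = -x^2 - 15*x + 10*z^2 + z*(3*x + 82) + 16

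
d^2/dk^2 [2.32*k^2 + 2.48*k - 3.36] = 4.64000000000000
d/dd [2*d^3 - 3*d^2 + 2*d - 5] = 6*d^2 - 6*d + 2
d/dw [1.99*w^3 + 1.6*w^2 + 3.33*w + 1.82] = 5.97*w^2 + 3.2*w + 3.33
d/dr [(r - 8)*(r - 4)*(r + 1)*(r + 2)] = 4*r^3 - 27*r^2 - 4*r + 72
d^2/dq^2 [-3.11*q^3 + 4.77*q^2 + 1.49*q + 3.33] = 9.54 - 18.66*q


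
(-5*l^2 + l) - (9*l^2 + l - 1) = 1 - 14*l^2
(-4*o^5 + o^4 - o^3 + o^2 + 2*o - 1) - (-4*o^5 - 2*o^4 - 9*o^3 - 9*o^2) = 3*o^4 + 8*o^3 + 10*o^2 + 2*o - 1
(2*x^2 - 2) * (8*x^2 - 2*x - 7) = 16*x^4 - 4*x^3 - 30*x^2 + 4*x + 14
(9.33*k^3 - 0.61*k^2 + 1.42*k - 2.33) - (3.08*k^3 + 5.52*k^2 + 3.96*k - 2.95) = 6.25*k^3 - 6.13*k^2 - 2.54*k + 0.62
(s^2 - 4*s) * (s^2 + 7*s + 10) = s^4 + 3*s^3 - 18*s^2 - 40*s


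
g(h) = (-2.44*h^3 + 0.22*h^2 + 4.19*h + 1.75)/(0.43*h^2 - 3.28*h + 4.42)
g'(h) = (3.28 - 0.86*h)*(-2.44*h^3 + 0.22*h^2 + 4.19*h + 1.75)/(0.43*h^2 - 3.28*h + 4.42)^2 + (-7.32*h^2 + 0.44*h + 4.19)/(0.43*h^2 - 3.28*h + 4.42)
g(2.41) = 21.30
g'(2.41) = 11.70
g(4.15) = 84.79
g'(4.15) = 80.92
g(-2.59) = 2.20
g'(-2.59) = -2.15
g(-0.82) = -0.03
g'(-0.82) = -0.16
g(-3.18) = 3.60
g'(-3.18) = -2.58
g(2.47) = 22.04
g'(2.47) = 13.14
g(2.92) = 30.10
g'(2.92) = 22.66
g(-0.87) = -0.02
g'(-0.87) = -0.24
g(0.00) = 0.40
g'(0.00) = 1.24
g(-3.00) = 3.15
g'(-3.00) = -2.46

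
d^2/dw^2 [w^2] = 2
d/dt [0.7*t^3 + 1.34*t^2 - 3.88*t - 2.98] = 2.1*t^2 + 2.68*t - 3.88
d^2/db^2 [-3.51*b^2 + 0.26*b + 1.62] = -7.02000000000000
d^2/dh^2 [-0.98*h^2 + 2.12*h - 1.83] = -1.96000000000000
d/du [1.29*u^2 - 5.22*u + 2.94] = 2.58*u - 5.22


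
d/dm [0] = 0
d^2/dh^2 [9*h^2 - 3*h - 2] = 18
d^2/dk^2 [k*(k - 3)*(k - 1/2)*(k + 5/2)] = 12*k^2 - 6*k - 29/2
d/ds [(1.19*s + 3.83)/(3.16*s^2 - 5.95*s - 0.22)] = (-3.7604*s^2 - 24.2056*s + 22.5267)/(9.9856*s^4 - 37.604*s^3 + 34.0121*s^2 + 2.618*s + 0.0484)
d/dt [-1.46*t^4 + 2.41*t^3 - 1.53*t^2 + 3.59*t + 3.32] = -5.84*t^3 + 7.23*t^2 - 3.06*t + 3.59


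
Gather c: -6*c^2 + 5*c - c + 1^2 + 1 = -6*c^2 + 4*c + 2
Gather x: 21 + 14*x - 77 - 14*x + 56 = 0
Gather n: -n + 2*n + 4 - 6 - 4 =n - 6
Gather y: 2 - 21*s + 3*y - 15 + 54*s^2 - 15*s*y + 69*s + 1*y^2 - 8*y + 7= 54*s^2 + 48*s + y^2 + y*(-15*s - 5) - 6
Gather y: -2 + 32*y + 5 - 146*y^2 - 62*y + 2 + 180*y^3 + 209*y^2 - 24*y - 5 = 180*y^3 + 63*y^2 - 54*y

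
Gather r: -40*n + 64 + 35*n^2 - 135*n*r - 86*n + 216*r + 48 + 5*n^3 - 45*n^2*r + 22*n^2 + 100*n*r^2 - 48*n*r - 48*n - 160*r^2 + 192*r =5*n^3 + 57*n^2 - 174*n + r^2*(100*n - 160) + r*(-45*n^2 - 183*n + 408) + 112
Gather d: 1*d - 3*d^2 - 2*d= -3*d^2 - d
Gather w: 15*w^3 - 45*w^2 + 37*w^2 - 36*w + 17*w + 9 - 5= 15*w^3 - 8*w^2 - 19*w + 4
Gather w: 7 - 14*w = 7 - 14*w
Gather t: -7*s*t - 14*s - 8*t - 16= -14*s + t*(-7*s - 8) - 16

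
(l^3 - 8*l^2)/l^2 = l - 8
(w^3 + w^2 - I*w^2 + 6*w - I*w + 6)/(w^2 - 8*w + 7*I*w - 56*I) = (w^3 + w^2*(1 - I) + w*(6 - I) + 6)/(w^2 + w*(-8 + 7*I) - 56*I)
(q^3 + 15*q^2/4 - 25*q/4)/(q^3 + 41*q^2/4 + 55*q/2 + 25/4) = q*(4*q - 5)/(4*q^2 + 21*q + 5)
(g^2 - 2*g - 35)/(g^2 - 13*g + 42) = (g + 5)/(g - 6)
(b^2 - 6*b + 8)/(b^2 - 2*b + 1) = (b^2 - 6*b + 8)/(b^2 - 2*b + 1)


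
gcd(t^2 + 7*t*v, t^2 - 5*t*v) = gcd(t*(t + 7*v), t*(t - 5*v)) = t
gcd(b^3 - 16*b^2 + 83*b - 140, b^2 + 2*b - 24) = b - 4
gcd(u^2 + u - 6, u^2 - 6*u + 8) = u - 2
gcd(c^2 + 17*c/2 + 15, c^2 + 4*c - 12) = c + 6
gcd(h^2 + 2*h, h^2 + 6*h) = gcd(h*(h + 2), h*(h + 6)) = h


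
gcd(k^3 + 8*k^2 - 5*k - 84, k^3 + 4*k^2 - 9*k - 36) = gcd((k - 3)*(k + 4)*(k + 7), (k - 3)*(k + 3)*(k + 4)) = k^2 + k - 12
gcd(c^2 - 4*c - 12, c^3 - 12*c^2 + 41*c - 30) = c - 6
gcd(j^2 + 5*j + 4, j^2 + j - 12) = j + 4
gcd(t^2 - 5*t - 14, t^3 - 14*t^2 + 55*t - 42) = t - 7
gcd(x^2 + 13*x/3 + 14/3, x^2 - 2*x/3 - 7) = x + 7/3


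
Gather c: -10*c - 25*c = -35*c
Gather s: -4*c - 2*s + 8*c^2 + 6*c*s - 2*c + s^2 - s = 8*c^2 - 6*c + s^2 + s*(6*c - 3)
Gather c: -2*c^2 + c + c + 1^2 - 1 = -2*c^2 + 2*c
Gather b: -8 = -8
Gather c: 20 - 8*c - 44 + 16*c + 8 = 8*c - 16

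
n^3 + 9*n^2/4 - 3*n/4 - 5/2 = (n - 1)*(n + 5/4)*(n + 2)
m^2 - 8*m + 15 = (m - 5)*(m - 3)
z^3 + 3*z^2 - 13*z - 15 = (z - 3)*(z + 1)*(z + 5)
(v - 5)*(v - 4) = v^2 - 9*v + 20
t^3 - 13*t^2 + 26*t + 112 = (t - 8)*(t - 7)*(t + 2)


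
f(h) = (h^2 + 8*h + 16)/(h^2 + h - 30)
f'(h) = (-2*h - 1)*(h^2 + 8*h + 16)/(h^2 + h - 30)^2 + (2*h + 8)/(h^2 + h - 30) = (-7*h^2 - 92*h - 256)/(h^4 + 2*h^3 - 59*h^2 - 60*h + 900)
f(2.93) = -2.60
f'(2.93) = -1.71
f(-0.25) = -0.47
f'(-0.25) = -0.26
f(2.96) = -2.65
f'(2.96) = -1.76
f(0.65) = -0.75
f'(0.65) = -0.38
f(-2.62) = -0.07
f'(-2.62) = -0.09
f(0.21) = -0.60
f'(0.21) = -0.31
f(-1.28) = -0.25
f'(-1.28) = -0.17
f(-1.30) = -0.25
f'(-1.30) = -0.17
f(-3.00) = -0.04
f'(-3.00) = -0.07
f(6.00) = 8.33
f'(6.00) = -7.36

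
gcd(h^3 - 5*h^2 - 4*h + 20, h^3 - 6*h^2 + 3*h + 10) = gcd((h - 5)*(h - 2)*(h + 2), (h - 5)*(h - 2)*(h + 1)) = h^2 - 7*h + 10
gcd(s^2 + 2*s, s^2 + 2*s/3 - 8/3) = s + 2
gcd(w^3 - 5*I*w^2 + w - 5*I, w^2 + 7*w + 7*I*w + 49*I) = 1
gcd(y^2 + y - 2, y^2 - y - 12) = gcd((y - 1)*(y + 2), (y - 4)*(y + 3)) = 1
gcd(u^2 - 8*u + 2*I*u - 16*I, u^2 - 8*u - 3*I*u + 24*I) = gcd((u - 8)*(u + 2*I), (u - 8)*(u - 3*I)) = u - 8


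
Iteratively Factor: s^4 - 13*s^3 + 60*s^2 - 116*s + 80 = (s - 4)*(s^3 - 9*s^2 + 24*s - 20) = (s - 4)*(s - 2)*(s^2 - 7*s + 10) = (s - 5)*(s - 4)*(s - 2)*(s - 2)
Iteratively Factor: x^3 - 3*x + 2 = (x - 1)*(x^2 + x - 2) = (x - 1)^2*(x + 2)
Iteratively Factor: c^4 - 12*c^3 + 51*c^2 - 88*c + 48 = (c - 4)*(c^3 - 8*c^2 + 19*c - 12) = (c - 4)^2*(c^2 - 4*c + 3) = (c - 4)^2*(c - 1)*(c - 3)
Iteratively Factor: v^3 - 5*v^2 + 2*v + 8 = (v + 1)*(v^2 - 6*v + 8) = (v - 2)*(v + 1)*(v - 4)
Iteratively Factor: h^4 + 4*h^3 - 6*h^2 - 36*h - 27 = (h + 1)*(h^3 + 3*h^2 - 9*h - 27) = (h + 1)*(h + 3)*(h^2 - 9) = (h + 1)*(h + 3)^2*(h - 3)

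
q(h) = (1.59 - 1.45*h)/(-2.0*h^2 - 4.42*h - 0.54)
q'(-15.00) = -0.01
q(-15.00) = -0.06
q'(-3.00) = -1.34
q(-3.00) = -1.12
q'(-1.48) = -3.03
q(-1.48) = 2.31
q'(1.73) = 0.05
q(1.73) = 0.06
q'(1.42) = 0.09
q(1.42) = 0.04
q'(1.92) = 0.03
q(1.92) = 0.07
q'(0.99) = 0.24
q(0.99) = -0.02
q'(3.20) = -0.00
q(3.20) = 0.09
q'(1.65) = 0.06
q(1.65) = 0.06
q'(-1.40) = -2.27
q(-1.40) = 2.09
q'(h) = (1.59 - 1.45*h)*(4.0*h + 4.42)/(-2.0*h^2 - 4.42*h - 0.54)^2 - 1.45/(-2.0*h^2 - 4.42*h - 0.54)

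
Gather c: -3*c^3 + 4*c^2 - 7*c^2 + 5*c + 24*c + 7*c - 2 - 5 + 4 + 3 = -3*c^3 - 3*c^2 + 36*c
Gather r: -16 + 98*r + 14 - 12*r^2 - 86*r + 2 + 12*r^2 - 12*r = 0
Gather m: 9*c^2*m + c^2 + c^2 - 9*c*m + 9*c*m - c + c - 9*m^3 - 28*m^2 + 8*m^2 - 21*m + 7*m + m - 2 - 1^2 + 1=2*c^2 - 9*m^3 - 20*m^2 + m*(9*c^2 - 13) - 2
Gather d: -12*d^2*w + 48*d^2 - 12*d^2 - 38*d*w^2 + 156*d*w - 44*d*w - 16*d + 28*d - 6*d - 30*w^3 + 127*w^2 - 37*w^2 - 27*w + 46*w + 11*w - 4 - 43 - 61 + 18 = d^2*(36 - 12*w) + d*(-38*w^2 + 112*w + 6) - 30*w^3 + 90*w^2 + 30*w - 90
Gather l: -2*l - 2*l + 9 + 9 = 18 - 4*l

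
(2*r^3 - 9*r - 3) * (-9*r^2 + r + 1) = -18*r^5 + 2*r^4 + 83*r^3 + 18*r^2 - 12*r - 3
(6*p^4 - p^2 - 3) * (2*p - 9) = 12*p^5 - 54*p^4 - 2*p^3 + 9*p^2 - 6*p + 27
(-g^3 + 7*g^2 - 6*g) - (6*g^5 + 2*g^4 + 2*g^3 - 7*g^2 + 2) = -6*g^5 - 2*g^4 - 3*g^3 + 14*g^2 - 6*g - 2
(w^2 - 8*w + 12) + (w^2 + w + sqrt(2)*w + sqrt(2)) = 2*w^2 - 7*w + sqrt(2)*w + sqrt(2) + 12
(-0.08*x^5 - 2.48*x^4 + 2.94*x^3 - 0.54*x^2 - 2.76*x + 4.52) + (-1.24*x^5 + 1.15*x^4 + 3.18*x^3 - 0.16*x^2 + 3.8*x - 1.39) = -1.32*x^5 - 1.33*x^4 + 6.12*x^3 - 0.7*x^2 + 1.04*x + 3.13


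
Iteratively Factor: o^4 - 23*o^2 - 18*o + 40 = (o - 1)*(o^3 + o^2 - 22*o - 40) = (o - 1)*(o + 4)*(o^2 - 3*o - 10) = (o - 5)*(o - 1)*(o + 4)*(o + 2)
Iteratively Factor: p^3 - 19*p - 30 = (p + 3)*(p^2 - 3*p - 10) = (p + 2)*(p + 3)*(p - 5)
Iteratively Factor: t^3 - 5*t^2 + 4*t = (t)*(t^2 - 5*t + 4) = t*(t - 4)*(t - 1)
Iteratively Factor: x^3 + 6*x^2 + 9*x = (x + 3)*(x^2 + 3*x) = x*(x + 3)*(x + 3)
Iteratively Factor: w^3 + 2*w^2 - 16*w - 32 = (w + 2)*(w^2 - 16) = (w + 2)*(w + 4)*(w - 4)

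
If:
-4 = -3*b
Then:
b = 4/3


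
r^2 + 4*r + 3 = (r + 1)*(r + 3)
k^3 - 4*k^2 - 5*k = k*(k - 5)*(k + 1)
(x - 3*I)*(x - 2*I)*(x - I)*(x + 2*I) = x^4 - 4*I*x^3 + x^2 - 16*I*x - 12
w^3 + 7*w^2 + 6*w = w*(w + 1)*(w + 6)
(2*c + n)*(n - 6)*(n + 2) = 2*c*n^2 - 8*c*n - 24*c + n^3 - 4*n^2 - 12*n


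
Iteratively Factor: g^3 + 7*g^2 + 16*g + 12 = (g + 2)*(g^2 + 5*g + 6) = (g + 2)^2*(g + 3)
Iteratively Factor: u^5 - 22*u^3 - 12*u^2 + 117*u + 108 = (u - 3)*(u^4 + 3*u^3 - 13*u^2 - 51*u - 36) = (u - 4)*(u - 3)*(u^3 + 7*u^2 + 15*u + 9) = (u - 4)*(u - 3)*(u + 1)*(u^2 + 6*u + 9) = (u - 4)*(u - 3)*(u + 1)*(u + 3)*(u + 3)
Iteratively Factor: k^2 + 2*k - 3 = (k - 1)*(k + 3)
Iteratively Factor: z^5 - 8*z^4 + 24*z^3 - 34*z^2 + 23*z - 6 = (z - 1)*(z^4 - 7*z^3 + 17*z^2 - 17*z + 6) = (z - 1)^2*(z^3 - 6*z^2 + 11*z - 6) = (z - 3)*(z - 1)^2*(z^2 - 3*z + 2) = (z - 3)*(z - 1)^3*(z - 2)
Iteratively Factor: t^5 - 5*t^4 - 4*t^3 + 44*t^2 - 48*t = (t - 2)*(t^4 - 3*t^3 - 10*t^2 + 24*t) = (t - 2)*(t + 3)*(t^3 - 6*t^2 + 8*t) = (t - 2)^2*(t + 3)*(t^2 - 4*t) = t*(t - 2)^2*(t + 3)*(t - 4)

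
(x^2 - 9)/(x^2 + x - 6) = (x - 3)/(x - 2)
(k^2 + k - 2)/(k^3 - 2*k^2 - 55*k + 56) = (k + 2)/(k^2 - k - 56)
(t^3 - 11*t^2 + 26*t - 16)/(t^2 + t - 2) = (t^2 - 10*t + 16)/(t + 2)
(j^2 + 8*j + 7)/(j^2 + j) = (j + 7)/j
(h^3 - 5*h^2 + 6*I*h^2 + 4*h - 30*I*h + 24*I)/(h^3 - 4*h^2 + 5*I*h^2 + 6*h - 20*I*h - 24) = (h - 1)/(h - I)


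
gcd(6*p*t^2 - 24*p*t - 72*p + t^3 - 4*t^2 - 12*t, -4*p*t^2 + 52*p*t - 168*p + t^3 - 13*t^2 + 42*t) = t - 6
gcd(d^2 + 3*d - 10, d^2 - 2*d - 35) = d + 5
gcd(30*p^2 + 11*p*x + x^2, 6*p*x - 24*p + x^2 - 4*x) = 6*p + x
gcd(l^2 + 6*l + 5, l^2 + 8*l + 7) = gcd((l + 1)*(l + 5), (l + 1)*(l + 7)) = l + 1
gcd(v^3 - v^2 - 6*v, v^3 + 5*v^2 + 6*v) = v^2 + 2*v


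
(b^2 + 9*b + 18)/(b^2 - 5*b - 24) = (b + 6)/(b - 8)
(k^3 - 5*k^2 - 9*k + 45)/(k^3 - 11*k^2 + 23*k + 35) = (k^2 - 9)/(k^2 - 6*k - 7)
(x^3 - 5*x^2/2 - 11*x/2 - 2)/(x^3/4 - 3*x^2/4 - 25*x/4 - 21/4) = 2*(2*x^2 - 7*x - 4)/(x^2 - 4*x - 21)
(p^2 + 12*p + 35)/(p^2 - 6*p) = (p^2 + 12*p + 35)/(p*(p - 6))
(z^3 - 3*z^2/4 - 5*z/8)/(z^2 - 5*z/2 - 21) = z*(-8*z^2 + 6*z + 5)/(4*(-2*z^2 + 5*z + 42))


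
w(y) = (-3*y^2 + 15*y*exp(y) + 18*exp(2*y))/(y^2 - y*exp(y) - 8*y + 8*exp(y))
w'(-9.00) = 0.08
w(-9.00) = -1.59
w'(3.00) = 96.54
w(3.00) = 95.27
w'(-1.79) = 0.14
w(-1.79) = -0.71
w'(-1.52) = 0.18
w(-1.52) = -0.67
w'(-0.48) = 2.39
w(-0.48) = 0.19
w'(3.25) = 129.20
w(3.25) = 123.27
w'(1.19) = 17.85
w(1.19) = 17.43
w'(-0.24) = 4.18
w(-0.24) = 0.96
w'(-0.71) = 1.32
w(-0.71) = -0.23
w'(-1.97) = 0.13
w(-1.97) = -0.73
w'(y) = (-3*y^2 + 15*y*exp(y) + 18*exp(2*y))*(y*exp(y) - 2*y - 7*exp(y) + 8)/(y^2 - y*exp(y) - 8*y + 8*exp(y))^2 + (15*y*exp(y) - 6*y + 36*exp(2*y) + 15*exp(y))/(y^2 - y*exp(y) - 8*y + 8*exp(y)) = 3*((-y^2 + 5*y*exp(y) + 6*exp(2*y))*(y*exp(y) - 2*y - 7*exp(y) + 8) + (y^2 - y*exp(y) - 8*y + 8*exp(y))*(5*y*exp(y) - 2*y + 12*exp(2*y) + 5*exp(y)))/(y^2 - y*exp(y) - 8*y + 8*exp(y))^2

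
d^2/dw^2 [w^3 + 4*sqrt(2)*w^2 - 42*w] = 6*w + 8*sqrt(2)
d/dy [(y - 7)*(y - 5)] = 2*y - 12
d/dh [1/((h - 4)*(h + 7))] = (-2*h - 3)/(h^4 + 6*h^3 - 47*h^2 - 168*h + 784)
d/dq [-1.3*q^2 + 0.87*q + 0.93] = 0.87 - 2.6*q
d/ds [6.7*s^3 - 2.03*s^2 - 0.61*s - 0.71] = 20.1*s^2 - 4.06*s - 0.61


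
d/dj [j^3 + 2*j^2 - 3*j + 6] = 3*j^2 + 4*j - 3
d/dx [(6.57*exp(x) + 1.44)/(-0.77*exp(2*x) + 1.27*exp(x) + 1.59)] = (5.0589*exp(2*x) + 2.2176*exp(x) + 8.6175)*exp(x)/(0.5929*exp(4*x) - 1.9558*exp(3*x) - 0.8357*exp(2*x) + 4.0386*exp(x) + 2.5281)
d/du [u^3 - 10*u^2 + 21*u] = 3*u^2 - 20*u + 21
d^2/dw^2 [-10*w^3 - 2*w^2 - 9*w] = -60*w - 4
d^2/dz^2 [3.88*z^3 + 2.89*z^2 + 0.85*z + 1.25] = 23.28*z + 5.78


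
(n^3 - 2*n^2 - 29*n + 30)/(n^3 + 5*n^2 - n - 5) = (n - 6)/(n + 1)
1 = 1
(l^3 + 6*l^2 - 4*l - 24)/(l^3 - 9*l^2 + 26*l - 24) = (l^2 + 8*l + 12)/(l^2 - 7*l + 12)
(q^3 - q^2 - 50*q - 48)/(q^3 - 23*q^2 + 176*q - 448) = (q^2 + 7*q + 6)/(q^2 - 15*q + 56)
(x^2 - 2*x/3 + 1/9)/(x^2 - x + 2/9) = (3*x - 1)/(3*x - 2)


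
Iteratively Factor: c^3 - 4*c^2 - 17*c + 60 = (c + 4)*(c^2 - 8*c + 15) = (c - 5)*(c + 4)*(c - 3)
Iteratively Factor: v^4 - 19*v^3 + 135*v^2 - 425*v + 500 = (v - 5)*(v^3 - 14*v^2 + 65*v - 100) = (v - 5)*(v - 4)*(v^2 - 10*v + 25) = (v - 5)^2*(v - 4)*(v - 5)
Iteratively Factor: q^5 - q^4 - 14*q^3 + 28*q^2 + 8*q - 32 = (q + 4)*(q^4 - 5*q^3 + 6*q^2 + 4*q - 8) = (q - 2)*(q + 4)*(q^3 - 3*q^2 + 4) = (q - 2)^2*(q + 4)*(q^2 - q - 2) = (q - 2)^3*(q + 4)*(q + 1)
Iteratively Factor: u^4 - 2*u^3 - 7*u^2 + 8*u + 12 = (u - 3)*(u^3 + u^2 - 4*u - 4) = (u - 3)*(u + 1)*(u^2 - 4) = (u - 3)*(u + 1)*(u + 2)*(u - 2)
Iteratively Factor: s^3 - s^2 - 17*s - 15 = (s - 5)*(s^2 + 4*s + 3) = (s - 5)*(s + 3)*(s + 1)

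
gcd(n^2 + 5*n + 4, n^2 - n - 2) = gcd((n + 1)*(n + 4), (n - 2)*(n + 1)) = n + 1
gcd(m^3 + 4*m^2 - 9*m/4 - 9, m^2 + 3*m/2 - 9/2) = m - 3/2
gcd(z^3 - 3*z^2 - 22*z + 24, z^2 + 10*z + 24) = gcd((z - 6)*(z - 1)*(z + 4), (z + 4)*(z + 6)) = z + 4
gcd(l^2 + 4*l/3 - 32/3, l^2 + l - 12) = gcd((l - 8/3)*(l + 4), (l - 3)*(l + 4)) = l + 4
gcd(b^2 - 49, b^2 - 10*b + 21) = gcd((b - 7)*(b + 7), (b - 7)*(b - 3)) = b - 7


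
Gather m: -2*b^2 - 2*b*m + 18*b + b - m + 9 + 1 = -2*b^2 + 19*b + m*(-2*b - 1) + 10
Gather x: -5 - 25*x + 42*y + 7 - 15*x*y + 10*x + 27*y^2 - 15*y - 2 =x*(-15*y - 15) + 27*y^2 + 27*y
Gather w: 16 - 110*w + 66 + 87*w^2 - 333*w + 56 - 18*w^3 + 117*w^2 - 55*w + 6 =-18*w^3 + 204*w^2 - 498*w + 144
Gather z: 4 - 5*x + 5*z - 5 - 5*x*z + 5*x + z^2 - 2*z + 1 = z^2 + z*(3 - 5*x)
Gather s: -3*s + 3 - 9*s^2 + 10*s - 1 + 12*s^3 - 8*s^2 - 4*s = 12*s^3 - 17*s^2 + 3*s + 2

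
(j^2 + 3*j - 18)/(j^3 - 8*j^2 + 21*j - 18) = (j + 6)/(j^2 - 5*j + 6)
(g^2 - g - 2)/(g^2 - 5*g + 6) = (g + 1)/(g - 3)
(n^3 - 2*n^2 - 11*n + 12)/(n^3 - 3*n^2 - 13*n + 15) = (n - 4)/(n - 5)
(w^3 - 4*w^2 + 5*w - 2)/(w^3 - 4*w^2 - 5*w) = (-w^3 + 4*w^2 - 5*w + 2)/(w*(-w^2 + 4*w + 5))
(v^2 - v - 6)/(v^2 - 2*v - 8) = (v - 3)/(v - 4)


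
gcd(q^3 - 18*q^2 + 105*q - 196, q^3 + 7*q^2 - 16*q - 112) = q - 4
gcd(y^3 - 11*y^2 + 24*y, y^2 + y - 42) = 1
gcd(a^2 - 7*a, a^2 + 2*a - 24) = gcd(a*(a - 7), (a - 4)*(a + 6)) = 1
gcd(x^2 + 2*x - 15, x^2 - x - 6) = x - 3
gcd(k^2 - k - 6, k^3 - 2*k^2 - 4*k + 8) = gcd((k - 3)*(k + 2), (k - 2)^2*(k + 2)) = k + 2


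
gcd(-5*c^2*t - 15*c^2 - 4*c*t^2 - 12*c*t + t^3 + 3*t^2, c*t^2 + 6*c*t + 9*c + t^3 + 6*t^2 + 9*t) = c*t + 3*c + t^2 + 3*t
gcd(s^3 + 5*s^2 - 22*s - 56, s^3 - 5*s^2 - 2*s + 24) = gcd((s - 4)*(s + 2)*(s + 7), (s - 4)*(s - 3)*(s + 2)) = s^2 - 2*s - 8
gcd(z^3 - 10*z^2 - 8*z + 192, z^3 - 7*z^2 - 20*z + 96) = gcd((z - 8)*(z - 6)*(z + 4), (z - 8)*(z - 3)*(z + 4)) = z^2 - 4*z - 32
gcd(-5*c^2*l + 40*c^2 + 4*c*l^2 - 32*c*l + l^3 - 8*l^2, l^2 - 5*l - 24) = l - 8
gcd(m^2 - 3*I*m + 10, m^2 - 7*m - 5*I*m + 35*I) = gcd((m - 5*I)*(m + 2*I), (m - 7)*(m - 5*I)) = m - 5*I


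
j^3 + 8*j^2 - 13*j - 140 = (j - 4)*(j + 5)*(j + 7)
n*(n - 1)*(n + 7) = n^3 + 6*n^2 - 7*n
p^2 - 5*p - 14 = (p - 7)*(p + 2)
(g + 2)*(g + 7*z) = g^2 + 7*g*z + 2*g + 14*z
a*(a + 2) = a^2 + 2*a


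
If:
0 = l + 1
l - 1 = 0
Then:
No Solution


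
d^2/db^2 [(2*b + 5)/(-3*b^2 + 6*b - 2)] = 6*(-12*(b - 1)^2*(2*b + 5) + (6*b + 1)*(3*b^2 - 6*b + 2))/(3*b^2 - 6*b + 2)^3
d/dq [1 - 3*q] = -3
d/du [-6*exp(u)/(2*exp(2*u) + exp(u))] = 12*exp(u)/(2*exp(u) + 1)^2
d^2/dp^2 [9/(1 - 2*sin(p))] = 18*(sin(p) - cos(2*p) - 3)/(2*sin(p) - 1)^3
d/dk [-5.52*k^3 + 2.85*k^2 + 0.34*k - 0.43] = -16.56*k^2 + 5.7*k + 0.34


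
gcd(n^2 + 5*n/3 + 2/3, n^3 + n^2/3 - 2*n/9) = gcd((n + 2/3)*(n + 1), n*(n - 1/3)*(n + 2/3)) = n + 2/3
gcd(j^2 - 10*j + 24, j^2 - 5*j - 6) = j - 6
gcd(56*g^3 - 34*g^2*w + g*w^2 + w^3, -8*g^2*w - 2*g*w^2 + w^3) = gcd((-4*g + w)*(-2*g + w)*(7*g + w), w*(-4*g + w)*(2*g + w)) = -4*g + w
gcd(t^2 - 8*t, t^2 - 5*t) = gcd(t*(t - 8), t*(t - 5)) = t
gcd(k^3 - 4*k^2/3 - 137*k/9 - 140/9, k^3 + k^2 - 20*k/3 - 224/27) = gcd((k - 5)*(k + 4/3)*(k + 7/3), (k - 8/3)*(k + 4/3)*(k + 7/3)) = k^2 + 11*k/3 + 28/9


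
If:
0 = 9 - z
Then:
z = 9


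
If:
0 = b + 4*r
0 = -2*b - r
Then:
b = 0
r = 0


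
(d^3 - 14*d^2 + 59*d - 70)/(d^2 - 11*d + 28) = (d^2 - 7*d + 10)/(d - 4)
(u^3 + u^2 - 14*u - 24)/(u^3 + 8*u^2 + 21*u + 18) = (u - 4)/(u + 3)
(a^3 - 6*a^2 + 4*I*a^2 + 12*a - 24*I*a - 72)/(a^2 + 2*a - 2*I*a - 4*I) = (a^2 + 6*a*(-1 + I) - 36*I)/(a + 2)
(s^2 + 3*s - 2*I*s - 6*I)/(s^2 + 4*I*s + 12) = (s + 3)/(s + 6*I)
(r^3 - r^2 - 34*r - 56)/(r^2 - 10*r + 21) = (r^2 + 6*r + 8)/(r - 3)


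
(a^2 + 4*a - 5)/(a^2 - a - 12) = (-a^2 - 4*a + 5)/(-a^2 + a + 12)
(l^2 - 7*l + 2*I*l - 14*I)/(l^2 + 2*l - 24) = (l^2 + l*(-7 + 2*I) - 14*I)/(l^2 + 2*l - 24)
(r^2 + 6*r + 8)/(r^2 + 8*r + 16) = (r + 2)/(r + 4)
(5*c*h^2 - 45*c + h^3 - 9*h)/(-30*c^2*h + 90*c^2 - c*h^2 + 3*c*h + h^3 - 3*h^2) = (-h - 3)/(6*c - h)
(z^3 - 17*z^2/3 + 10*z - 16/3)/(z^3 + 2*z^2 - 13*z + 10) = (z - 8/3)/(z + 5)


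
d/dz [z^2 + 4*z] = 2*z + 4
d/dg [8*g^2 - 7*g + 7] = 16*g - 7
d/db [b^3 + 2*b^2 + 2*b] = 3*b^2 + 4*b + 2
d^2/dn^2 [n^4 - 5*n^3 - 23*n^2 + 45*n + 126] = 12*n^2 - 30*n - 46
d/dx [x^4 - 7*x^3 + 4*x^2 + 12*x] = 4*x^3 - 21*x^2 + 8*x + 12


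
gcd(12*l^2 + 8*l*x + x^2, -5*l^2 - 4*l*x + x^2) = 1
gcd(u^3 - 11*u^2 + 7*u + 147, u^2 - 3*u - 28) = u - 7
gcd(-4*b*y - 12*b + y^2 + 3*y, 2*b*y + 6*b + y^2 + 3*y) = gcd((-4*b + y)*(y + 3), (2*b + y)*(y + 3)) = y + 3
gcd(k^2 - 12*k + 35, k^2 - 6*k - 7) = k - 7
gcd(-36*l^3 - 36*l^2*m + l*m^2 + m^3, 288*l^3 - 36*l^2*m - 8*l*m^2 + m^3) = 36*l^2 - m^2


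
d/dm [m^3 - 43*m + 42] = 3*m^2 - 43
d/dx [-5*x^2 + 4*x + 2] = 4 - 10*x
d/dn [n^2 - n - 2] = 2*n - 1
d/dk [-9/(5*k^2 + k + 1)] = 9*(10*k + 1)/(5*k^2 + k + 1)^2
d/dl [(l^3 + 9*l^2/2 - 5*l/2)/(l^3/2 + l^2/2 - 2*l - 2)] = (-7*l^4 - 6*l^3 - 55*l^2 - 72*l + 20)/(l^6 + 2*l^5 - 7*l^4 - 16*l^3 + 8*l^2 + 32*l + 16)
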